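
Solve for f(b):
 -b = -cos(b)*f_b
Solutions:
 f(b) = C1 + Integral(b/cos(b), b)


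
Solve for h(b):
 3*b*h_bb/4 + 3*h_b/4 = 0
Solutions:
 h(b) = C1 + C2*log(b)


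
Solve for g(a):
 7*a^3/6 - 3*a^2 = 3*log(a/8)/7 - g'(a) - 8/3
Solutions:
 g(a) = C1 - 7*a^4/24 + a^3 + 3*a*log(a)/7 - 65*a/21 - 9*a*log(2)/7


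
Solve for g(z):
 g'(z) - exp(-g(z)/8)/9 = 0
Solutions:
 g(z) = 8*log(C1 + z/72)


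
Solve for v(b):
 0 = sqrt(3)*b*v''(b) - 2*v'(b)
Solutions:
 v(b) = C1 + C2*b^(1 + 2*sqrt(3)/3)


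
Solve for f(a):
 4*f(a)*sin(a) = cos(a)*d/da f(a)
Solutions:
 f(a) = C1/cos(a)^4


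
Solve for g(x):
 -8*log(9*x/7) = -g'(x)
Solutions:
 g(x) = C1 + 8*x*log(x) - 8*x + x*log(43046721/5764801)


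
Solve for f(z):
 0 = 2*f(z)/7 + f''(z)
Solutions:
 f(z) = C1*sin(sqrt(14)*z/7) + C2*cos(sqrt(14)*z/7)


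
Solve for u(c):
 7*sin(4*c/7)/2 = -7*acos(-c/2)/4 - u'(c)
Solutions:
 u(c) = C1 - 7*c*acos(-c/2)/4 - 7*sqrt(4 - c^2)/4 + 49*cos(4*c/7)/8


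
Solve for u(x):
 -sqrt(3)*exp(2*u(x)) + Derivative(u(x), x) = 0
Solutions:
 u(x) = log(-sqrt(-1/(C1 + sqrt(3)*x))) - log(2)/2
 u(x) = log(-1/(C1 + sqrt(3)*x))/2 - log(2)/2


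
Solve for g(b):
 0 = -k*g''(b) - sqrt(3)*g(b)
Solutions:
 g(b) = C1*exp(-3^(1/4)*b*sqrt(-1/k)) + C2*exp(3^(1/4)*b*sqrt(-1/k))


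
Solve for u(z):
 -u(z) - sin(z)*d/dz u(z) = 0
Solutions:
 u(z) = C1*sqrt(cos(z) + 1)/sqrt(cos(z) - 1)


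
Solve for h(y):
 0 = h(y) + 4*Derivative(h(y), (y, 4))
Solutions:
 h(y) = (C1*sin(y/2) + C2*cos(y/2))*exp(-y/2) + (C3*sin(y/2) + C4*cos(y/2))*exp(y/2)


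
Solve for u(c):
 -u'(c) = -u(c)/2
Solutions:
 u(c) = C1*exp(c/2)


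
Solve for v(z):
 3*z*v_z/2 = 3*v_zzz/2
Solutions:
 v(z) = C1 + Integral(C2*airyai(z) + C3*airybi(z), z)


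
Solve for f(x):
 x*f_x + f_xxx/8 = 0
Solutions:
 f(x) = C1 + Integral(C2*airyai(-2*x) + C3*airybi(-2*x), x)


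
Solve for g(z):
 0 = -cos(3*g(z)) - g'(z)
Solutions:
 g(z) = -asin((C1 + exp(6*z))/(C1 - exp(6*z)))/3 + pi/3
 g(z) = asin((C1 + exp(6*z))/(C1 - exp(6*z)))/3


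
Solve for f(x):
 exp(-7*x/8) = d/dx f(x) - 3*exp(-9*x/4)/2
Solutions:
 f(x) = C1 - 2*exp(-9*x/4)/3 - 8*exp(-7*x/8)/7


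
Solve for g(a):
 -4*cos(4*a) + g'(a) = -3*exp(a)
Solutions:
 g(a) = C1 - 3*exp(a) + sin(4*a)


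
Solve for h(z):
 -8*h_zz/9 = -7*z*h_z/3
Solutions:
 h(z) = C1 + C2*erfi(sqrt(21)*z/4)


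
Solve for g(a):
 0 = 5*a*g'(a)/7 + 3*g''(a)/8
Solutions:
 g(a) = C1 + C2*erf(2*sqrt(105)*a/21)


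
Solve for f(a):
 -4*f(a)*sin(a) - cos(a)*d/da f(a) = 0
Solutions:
 f(a) = C1*cos(a)^4


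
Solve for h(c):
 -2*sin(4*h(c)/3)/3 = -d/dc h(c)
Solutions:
 -2*c/3 + 3*log(cos(4*h(c)/3) - 1)/8 - 3*log(cos(4*h(c)/3) + 1)/8 = C1


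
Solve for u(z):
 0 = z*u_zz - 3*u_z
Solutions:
 u(z) = C1 + C2*z^4


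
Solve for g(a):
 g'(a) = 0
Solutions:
 g(a) = C1


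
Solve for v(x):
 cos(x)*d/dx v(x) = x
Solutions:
 v(x) = C1 + Integral(x/cos(x), x)


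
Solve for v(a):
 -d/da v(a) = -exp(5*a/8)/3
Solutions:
 v(a) = C1 + 8*exp(5*a/8)/15


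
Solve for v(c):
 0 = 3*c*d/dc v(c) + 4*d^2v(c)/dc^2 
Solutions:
 v(c) = C1 + C2*erf(sqrt(6)*c/4)


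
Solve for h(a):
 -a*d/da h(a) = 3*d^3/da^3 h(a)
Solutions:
 h(a) = C1 + Integral(C2*airyai(-3^(2/3)*a/3) + C3*airybi(-3^(2/3)*a/3), a)


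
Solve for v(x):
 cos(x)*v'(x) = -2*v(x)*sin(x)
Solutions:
 v(x) = C1*cos(x)^2


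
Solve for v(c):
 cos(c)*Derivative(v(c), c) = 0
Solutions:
 v(c) = C1


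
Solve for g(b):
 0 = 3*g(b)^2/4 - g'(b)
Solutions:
 g(b) = -4/(C1 + 3*b)


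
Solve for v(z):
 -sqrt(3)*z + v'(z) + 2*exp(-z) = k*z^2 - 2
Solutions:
 v(z) = C1 + k*z^3/3 + sqrt(3)*z^2/2 - 2*z + 2*exp(-z)


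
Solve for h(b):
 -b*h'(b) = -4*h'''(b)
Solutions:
 h(b) = C1 + Integral(C2*airyai(2^(1/3)*b/2) + C3*airybi(2^(1/3)*b/2), b)


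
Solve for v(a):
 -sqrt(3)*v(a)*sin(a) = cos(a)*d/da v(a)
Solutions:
 v(a) = C1*cos(a)^(sqrt(3))


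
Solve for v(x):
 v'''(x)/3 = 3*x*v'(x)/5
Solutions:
 v(x) = C1 + Integral(C2*airyai(15^(2/3)*x/5) + C3*airybi(15^(2/3)*x/5), x)


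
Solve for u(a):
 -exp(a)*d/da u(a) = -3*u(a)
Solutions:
 u(a) = C1*exp(-3*exp(-a))


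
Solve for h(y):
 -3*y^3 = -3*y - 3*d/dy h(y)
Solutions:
 h(y) = C1 + y^4/4 - y^2/2


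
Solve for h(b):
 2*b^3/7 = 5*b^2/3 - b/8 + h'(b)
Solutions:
 h(b) = C1 + b^4/14 - 5*b^3/9 + b^2/16


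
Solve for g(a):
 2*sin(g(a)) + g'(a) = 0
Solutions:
 g(a) = -acos((-C1 - exp(4*a))/(C1 - exp(4*a))) + 2*pi
 g(a) = acos((-C1 - exp(4*a))/(C1 - exp(4*a)))


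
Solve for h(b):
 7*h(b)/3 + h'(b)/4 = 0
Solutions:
 h(b) = C1*exp(-28*b/3)


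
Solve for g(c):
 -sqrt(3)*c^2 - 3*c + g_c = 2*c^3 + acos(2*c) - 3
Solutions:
 g(c) = C1 + c^4/2 + sqrt(3)*c^3/3 + 3*c^2/2 + c*acos(2*c) - 3*c - sqrt(1 - 4*c^2)/2


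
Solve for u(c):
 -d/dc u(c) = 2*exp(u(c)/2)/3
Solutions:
 u(c) = 2*log(1/(C1 + 2*c)) + 2*log(6)


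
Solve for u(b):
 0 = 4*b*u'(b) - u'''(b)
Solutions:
 u(b) = C1 + Integral(C2*airyai(2^(2/3)*b) + C3*airybi(2^(2/3)*b), b)


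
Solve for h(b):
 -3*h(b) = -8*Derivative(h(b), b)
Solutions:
 h(b) = C1*exp(3*b/8)


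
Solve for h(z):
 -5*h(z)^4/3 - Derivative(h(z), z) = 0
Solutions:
 h(z) = (-1 - sqrt(3)*I)*(1/(C1 + 5*z))^(1/3)/2
 h(z) = (-1 + sqrt(3)*I)*(1/(C1 + 5*z))^(1/3)/2
 h(z) = (1/(C1 + 5*z))^(1/3)


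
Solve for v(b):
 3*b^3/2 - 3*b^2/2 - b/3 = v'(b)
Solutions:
 v(b) = C1 + 3*b^4/8 - b^3/2 - b^2/6


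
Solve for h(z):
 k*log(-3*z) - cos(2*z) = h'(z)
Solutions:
 h(z) = C1 + k*z*(log(-z) - 1) + k*z*log(3) - sin(2*z)/2


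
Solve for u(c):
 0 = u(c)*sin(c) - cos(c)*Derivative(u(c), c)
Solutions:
 u(c) = C1/cos(c)


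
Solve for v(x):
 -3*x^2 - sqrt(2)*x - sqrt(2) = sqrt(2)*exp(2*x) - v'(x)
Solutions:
 v(x) = C1 + x^3 + sqrt(2)*x^2/2 + sqrt(2)*x + sqrt(2)*exp(2*x)/2


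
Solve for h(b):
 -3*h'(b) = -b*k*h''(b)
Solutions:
 h(b) = C1 + b^(((re(k) + 3)*re(k) + im(k)^2)/(re(k)^2 + im(k)^2))*(C2*sin(3*log(b)*Abs(im(k))/(re(k)^2 + im(k)^2)) + C3*cos(3*log(b)*im(k)/(re(k)^2 + im(k)^2)))


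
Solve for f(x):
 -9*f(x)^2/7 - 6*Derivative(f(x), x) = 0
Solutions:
 f(x) = 14/(C1 + 3*x)


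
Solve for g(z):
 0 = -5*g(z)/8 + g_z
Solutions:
 g(z) = C1*exp(5*z/8)


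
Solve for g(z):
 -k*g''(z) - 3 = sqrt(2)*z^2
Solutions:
 g(z) = C1 + C2*z - sqrt(2)*z^4/(12*k) - 3*z^2/(2*k)


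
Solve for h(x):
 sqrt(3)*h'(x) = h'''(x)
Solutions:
 h(x) = C1 + C2*exp(-3^(1/4)*x) + C3*exp(3^(1/4)*x)


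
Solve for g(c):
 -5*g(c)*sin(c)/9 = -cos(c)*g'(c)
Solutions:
 g(c) = C1/cos(c)^(5/9)


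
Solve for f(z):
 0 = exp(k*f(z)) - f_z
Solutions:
 f(z) = Piecewise((log(-1/(C1*k + k*z))/k, Ne(k, 0)), (nan, True))
 f(z) = Piecewise((C1 + z, Eq(k, 0)), (nan, True))


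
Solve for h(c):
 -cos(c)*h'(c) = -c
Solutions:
 h(c) = C1 + Integral(c/cos(c), c)


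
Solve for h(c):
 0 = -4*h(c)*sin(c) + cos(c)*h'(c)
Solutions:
 h(c) = C1/cos(c)^4


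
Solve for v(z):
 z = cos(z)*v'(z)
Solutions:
 v(z) = C1 + Integral(z/cos(z), z)


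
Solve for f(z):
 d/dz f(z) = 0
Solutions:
 f(z) = C1


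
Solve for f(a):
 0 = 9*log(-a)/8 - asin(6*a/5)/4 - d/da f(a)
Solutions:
 f(a) = C1 + 9*a*log(-a)/8 - a*asin(6*a/5)/4 - 9*a/8 - sqrt(25 - 36*a^2)/24


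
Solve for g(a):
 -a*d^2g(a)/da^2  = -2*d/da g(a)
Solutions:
 g(a) = C1 + C2*a^3


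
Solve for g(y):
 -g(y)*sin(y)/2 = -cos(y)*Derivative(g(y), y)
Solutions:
 g(y) = C1/sqrt(cos(y))


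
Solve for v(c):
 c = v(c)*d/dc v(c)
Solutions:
 v(c) = -sqrt(C1 + c^2)
 v(c) = sqrt(C1 + c^2)


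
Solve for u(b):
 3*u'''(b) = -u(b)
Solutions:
 u(b) = C3*exp(-3^(2/3)*b/3) + (C1*sin(3^(1/6)*b/2) + C2*cos(3^(1/6)*b/2))*exp(3^(2/3)*b/6)


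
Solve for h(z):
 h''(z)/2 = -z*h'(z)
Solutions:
 h(z) = C1 + C2*erf(z)


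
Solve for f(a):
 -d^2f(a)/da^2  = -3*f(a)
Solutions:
 f(a) = C1*exp(-sqrt(3)*a) + C2*exp(sqrt(3)*a)


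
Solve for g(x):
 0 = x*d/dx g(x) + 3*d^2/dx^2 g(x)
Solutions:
 g(x) = C1 + C2*erf(sqrt(6)*x/6)


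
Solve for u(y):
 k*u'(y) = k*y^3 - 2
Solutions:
 u(y) = C1 + y^4/4 - 2*y/k


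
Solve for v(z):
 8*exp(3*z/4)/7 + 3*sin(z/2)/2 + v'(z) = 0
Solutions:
 v(z) = C1 - 32*exp(3*z/4)/21 + 3*cos(z/2)


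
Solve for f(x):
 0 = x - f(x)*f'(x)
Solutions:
 f(x) = -sqrt(C1 + x^2)
 f(x) = sqrt(C1 + x^2)


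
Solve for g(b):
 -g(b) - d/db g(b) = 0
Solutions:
 g(b) = C1*exp(-b)


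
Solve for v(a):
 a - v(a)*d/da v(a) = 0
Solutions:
 v(a) = -sqrt(C1 + a^2)
 v(a) = sqrt(C1 + a^2)


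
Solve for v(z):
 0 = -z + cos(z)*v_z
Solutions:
 v(z) = C1 + Integral(z/cos(z), z)


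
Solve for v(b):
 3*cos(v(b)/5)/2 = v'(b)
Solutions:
 -3*b/2 - 5*log(sin(v(b)/5) - 1)/2 + 5*log(sin(v(b)/5) + 1)/2 = C1


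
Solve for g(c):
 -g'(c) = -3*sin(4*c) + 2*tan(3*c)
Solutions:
 g(c) = C1 + 2*log(cos(3*c))/3 - 3*cos(4*c)/4


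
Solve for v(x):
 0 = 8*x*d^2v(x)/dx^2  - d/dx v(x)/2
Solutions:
 v(x) = C1 + C2*x^(17/16)


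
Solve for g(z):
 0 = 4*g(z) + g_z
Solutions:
 g(z) = C1*exp(-4*z)


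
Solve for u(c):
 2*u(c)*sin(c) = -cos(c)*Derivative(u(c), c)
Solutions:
 u(c) = C1*cos(c)^2


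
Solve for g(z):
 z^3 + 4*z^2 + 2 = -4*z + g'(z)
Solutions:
 g(z) = C1 + z^4/4 + 4*z^3/3 + 2*z^2 + 2*z


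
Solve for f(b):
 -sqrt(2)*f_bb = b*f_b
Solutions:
 f(b) = C1 + C2*erf(2^(1/4)*b/2)


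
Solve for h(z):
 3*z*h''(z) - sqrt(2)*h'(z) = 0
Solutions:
 h(z) = C1 + C2*z^(sqrt(2)/3 + 1)


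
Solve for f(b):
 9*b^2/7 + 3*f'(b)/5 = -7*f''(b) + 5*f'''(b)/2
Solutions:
 f(b) = C1 + C2*exp(b*(7 - sqrt(55))/5) + C3*exp(b*(7 + sqrt(55))/5) - 5*b^3/7 + 25*b^2 - 12625*b/21


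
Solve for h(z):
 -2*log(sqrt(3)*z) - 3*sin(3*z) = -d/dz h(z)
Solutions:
 h(z) = C1 + 2*z*log(z) - 2*z + z*log(3) - cos(3*z)


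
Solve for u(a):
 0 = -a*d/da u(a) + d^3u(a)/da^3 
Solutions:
 u(a) = C1 + Integral(C2*airyai(a) + C3*airybi(a), a)


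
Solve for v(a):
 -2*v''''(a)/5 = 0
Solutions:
 v(a) = C1 + C2*a + C3*a^2 + C4*a^3


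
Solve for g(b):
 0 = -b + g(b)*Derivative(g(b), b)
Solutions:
 g(b) = -sqrt(C1 + b^2)
 g(b) = sqrt(C1 + b^2)


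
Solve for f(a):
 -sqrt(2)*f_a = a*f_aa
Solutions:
 f(a) = C1 + C2*a^(1 - sqrt(2))


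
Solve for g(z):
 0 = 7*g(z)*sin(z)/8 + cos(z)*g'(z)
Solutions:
 g(z) = C1*cos(z)^(7/8)


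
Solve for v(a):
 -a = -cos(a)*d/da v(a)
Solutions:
 v(a) = C1 + Integral(a/cos(a), a)


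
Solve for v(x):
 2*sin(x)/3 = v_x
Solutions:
 v(x) = C1 - 2*cos(x)/3


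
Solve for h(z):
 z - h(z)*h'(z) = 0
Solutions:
 h(z) = -sqrt(C1 + z^2)
 h(z) = sqrt(C1 + z^2)


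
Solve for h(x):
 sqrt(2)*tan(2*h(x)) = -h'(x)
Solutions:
 h(x) = -asin(C1*exp(-2*sqrt(2)*x))/2 + pi/2
 h(x) = asin(C1*exp(-2*sqrt(2)*x))/2


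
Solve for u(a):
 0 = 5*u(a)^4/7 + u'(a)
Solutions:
 u(a) = 7^(1/3)*(1/(C1 + 15*a))^(1/3)
 u(a) = 7^(1/3)*(-3^(2/3) - 3*3^(1/6)*I)*(1/(C1 + 5*a))^(1/3)/6
 u(a) = 7^(1/3)*(-3^(2/3) + 3*3^(1/6)*I)*(1/(C1 + 5*a))^(1/3)/6


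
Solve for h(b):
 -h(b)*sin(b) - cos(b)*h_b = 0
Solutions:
 h(b) = C1*cos(b)


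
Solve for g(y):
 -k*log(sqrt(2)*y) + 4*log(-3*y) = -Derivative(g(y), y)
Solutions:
 g(y) = C1 + y*(k - 4)*log(y) + y*(-k + k*log(2)/2 - 4*log(3) + 4 - 4*I*pi)


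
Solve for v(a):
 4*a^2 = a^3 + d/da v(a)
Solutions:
 v(a) = C1 - a^4/4 + 4*a^3/3


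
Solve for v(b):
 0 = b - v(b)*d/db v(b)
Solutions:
 v(b) = -sqrt(C1 + b^2)
 v(b) = sqrt(C1 + b^2)


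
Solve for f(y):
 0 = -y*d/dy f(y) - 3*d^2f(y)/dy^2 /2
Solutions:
 f(y) = C1 + C2*erf(sqrt(3)*y/3)


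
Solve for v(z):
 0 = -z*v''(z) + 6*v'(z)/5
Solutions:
 v(z) = C1 + C2*z^(11/5)


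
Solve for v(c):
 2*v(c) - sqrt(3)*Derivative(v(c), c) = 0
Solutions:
 v(c) = C1*exp(2*sqrt(3)*c/3)


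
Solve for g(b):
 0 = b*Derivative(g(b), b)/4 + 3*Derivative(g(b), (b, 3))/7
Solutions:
 g(b) = C1 + Integral(C2*airyai(-126^(1/3)*b/6) + C3*airybi(-126^(1/3)*b/6), b)


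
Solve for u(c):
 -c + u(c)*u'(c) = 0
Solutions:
 u(c) = -sqrt(C1 + c^2)
 u(c) = sqrt(C1 + c^2)


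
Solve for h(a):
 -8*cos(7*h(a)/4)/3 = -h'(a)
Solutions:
 -8*a/3 - 2*log(sin(7*h(a)/4) - 1)/7 + 2*log(sin(7*h(a)/4) + 1)/7 = C1


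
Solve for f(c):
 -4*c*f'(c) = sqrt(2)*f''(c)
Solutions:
 f(c) = C1 + C2*erf(2^(1/4)*c)


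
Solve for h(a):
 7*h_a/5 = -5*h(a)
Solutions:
 h(a) = C1*exp(-25*a/7)


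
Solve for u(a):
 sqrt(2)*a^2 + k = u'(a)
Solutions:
 u(a) = C1 + sqrt(2)*a^3/3 + a*k


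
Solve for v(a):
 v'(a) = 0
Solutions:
 v(a) = C1


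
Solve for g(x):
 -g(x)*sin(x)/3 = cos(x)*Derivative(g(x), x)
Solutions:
 g(x) = C1*cos(x)^(1/3)


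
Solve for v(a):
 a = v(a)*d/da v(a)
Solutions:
 v(a) = -sqrt(C1 + a^2)
 v(a) = sqrt(C1 + a^2)


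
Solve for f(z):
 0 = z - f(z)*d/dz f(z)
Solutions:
 f(z) = -sqrt(C1 + z^2)
 f(z) = sqrt(C1 + z^2)


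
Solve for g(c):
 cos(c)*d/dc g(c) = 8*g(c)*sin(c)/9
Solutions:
 g(c) = C1/cos(c)^(8/9)


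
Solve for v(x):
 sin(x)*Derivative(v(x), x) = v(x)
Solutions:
 v(x) = C1*sqrt(cos(x) - 1)/sqrt(cos(x) + 1)


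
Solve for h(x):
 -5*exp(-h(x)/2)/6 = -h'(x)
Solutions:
 h(x) = 2*log(C1 + 5*x/12)


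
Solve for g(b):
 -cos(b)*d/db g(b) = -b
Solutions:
 g(b) = C1 + Integral(b/cos(b), b)


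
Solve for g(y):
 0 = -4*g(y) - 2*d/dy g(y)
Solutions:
 g(y) = C1*exp(-2*y)


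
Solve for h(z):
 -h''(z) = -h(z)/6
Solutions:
 h(z) = C1*exp(-sqrt(6)*z/6) + C2*exp(sqrt(6)*z/6)


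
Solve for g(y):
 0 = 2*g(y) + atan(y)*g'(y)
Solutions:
 g(y) = C1*exp(-2*Integral(1/atan(y), y))


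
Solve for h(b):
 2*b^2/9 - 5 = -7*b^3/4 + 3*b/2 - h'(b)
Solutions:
 h(b) = C1 - 7*b^4/16 - 2*b^3/27 + 3*b^2/4 + 5*b


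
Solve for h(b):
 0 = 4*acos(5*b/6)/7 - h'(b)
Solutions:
 h(b) = C1 + 4*b*acos(5*b/6)/7 - 4*sqrt(36 - 25*b^2)/35


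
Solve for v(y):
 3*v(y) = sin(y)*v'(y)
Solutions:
 v(y) = C1*(cos(y) - 1)^(3/2)/(cos(y) + 1)^(3/2)


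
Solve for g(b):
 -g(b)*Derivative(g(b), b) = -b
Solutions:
 g(b) = -sqrt(C1 + b^2)
 g(b) = sqrt(C1 + b^2)


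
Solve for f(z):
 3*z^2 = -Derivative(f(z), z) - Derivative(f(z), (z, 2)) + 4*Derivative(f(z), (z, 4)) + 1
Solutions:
 f(z) = C1 + C2*exp(-3^(1/3)*z*(3^(1/3)/(sqrt(78) + 9)^(1/3) + (sqrt(78) + 9)^(1/3))/12)*sin(3^(1/6)*z*(-3^(2/3)*(sqrt(78) + 9)^(1/3) + 3/(sqrt(78) + 9)^(1/3))/12) + C3*exp(-3^(1/3)*z*(3^(1/3)/(sqrt(78) + 9)^(1/3) + (sqrt(78) + 9)^(1/3))/12)*cos(3^(1/6)*z*(-3^(2/3)*(sqrt(78) + 9)^(1/3) + 3/(sqrt(78) + 9)^(1/3))/12) + C4*exp(3^(1/3)*z*(3^(1/3)/(sqrt(78) + 9)^(1/3) + (sqrt(78) + 9)^(1/3))/6) - z^3 + 3*z^2 - 5*z


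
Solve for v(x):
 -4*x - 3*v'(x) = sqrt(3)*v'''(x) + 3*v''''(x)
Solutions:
 v(x) = C1 + C2*exp(x*(-4*sqrt(3) + 2*18^(1/3)/(2*sqrt(3) + 243 + sqrt(-12 + (2*sqrt(3) + 243)^2))^(1/3) + 12^(1/3)*(2*sqrt(3) + 243 + sqrt(-12 + (2*sqrt(3) + 243)^2))^(1/3))/36)*sin(2^(1/3)*3^(1/6)*x*(-2^(1/3)*3^(2/3)*(2*sqrt(3) + 243 + 9*sqrt(-4/27 + (2*sqrt(3)/9 + 27)^2))^(1/3) + 6/(2*sqrt(3) + 243 + 9*sqrt(-4/27 + (2*sqrt(3)/9 + 27)^2))^(1/3))/36) + C3*exp(x*(-4*sqrt(3) + 2*18^(1/3)/(2*sqrt(3) + 243 + sqrt(-12 + (2*sqrt(3) + 243)^2))^(1/3) + 12^(1/3)*(2*sqrt(3) + 243 + sqrt(-12 + (2*sqrt(3) + 243)^2))^(1/3))/36)*cos(2^(1/3)*3^(1/6)*x*(-2^(1/3)*3^(2/3)*(2*sqrt(3) + 243 + 9*sqrt(-4/27 + (2*sqrt(3)/9 + 27)^2))^(1/3) + 6/(2*sqrt(3) + 243 + 9*sqrt(-4/27 + (2*sqrt(3)/9 + 27)^2))^(1/3))/36) + C4*exp(-x*(2*18^(1/3)/(2*sqrt(3) + 243 + sqrt(-12 + (2*sqrt(3) + 243)^2))^(1/3) + 2*sqrt(3) + 12^(1/3)*(2*sqrt(3) + 243 + sqrt(-12 + (2*sqrt(3) + 243)^2))^(1/3))/18) - 2*x^2/3


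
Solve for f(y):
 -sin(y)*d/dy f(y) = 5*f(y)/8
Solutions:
 f(y) = C1*(cos(y) + 1)^(5/16)/(cos(y) - 1)^(5/16)


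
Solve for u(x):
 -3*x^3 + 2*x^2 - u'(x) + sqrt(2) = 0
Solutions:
 u(x) = C1 - 3*x^4/4 + 2*x^3/3 + sqrt(2)*x


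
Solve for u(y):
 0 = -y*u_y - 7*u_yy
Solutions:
 u(y) = C1 + C2*erf(sqrt(14)*y/14)


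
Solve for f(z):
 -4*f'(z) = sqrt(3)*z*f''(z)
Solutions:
 f(z) = C1 + C2*z^(1 - 4*sqrt(3)/3)


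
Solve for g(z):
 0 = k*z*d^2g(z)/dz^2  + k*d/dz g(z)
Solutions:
 g(z) = C1 + C2*log(z)


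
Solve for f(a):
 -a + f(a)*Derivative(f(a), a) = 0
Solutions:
 f(a) = -sqrt(C1 + a^2)
 f(a) = sqrt(C1 + a^2)


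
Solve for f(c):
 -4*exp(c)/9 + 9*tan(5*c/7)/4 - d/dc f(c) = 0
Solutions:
 f(c) = C1 - 4*exp(c)/9 - 63*log(cos(5*c/7))/20


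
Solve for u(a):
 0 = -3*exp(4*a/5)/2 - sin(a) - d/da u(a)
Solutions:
 u(a) = C1 - 15*exp(4*a/5)/8 + cos(a)


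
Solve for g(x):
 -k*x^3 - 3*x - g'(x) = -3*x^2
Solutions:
 g(x) = C1 - k*x^4/4 + x^3 - 3*x^2/2


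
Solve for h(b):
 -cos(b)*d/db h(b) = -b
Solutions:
 h(b) = C1 + Integral(b/cos(b), b)


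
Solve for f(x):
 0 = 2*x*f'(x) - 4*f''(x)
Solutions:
 f(x) = C1 + C2*erfi(x/2)


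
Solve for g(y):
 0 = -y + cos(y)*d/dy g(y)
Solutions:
 g(y) = C1 + Integral(y/cos(y), y)


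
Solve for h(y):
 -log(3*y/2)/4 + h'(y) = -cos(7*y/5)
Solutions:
 h(y) = C1 + y*log(y)/4 - y/4 - y*log(2)/4 + y*log(3)/4 - 5*sin(7*y/5)/7


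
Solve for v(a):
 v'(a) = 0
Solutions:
 v(a) = C1


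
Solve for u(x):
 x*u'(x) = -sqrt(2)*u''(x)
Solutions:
 u(x) = C1 + C2*erf(2^(1/4)*x/2)


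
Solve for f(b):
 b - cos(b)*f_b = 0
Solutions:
 f(b) = C1 + Integral(b/cos(b), b)


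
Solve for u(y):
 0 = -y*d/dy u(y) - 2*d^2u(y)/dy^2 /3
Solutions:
 u(y) = C1 + C2*erf(sqrt(3)*y/2)


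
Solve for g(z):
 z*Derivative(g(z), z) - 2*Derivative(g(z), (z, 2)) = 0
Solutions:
 g(z) = C1 + C2*erfi(z/2)


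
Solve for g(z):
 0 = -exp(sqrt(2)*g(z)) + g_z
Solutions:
 g(z) = sqrt(2)*(2*log(-1/(C1 + z)) - log(2))/4


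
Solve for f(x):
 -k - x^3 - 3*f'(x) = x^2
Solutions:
 f(x) = C1 - k*x/3 - x^4/12 - x^3/9


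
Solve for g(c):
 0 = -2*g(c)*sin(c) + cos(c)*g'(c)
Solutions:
 g(c) = C1/cos(c)^2


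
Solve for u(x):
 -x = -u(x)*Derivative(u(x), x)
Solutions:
 u(x) = -sqrt(C1 + x^2)
 u(x) = sqrt(C1 + x^2)


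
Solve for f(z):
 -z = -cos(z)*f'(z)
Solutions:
 f(z) = C1 + Integral(z/cos(z), z)


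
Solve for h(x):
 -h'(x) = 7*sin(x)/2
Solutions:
 h(x) = C1 + 7*cos(x)/2


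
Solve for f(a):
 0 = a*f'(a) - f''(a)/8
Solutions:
 f(a) = C1 + C2*erfi(2*a)


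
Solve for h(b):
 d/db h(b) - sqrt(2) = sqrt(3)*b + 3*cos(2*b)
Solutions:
 h(b) = C1 + sqrt(3)*b^2/2 + sqrt(2)*b + 3*sin(2*b)/2


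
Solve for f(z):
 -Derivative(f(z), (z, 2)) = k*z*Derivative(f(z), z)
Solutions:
 f(z) = Piecewise((-sqrt(2)*sqrt(pi)*C1*erf(sqrt(2)*sqrt(k)*z/2)/(2*sqrt(k)) - C2, (k > 0) | (k < 0)), (-C1*z - C2, True))


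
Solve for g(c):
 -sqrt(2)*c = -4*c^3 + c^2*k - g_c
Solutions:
 g(c) = C1 - c^4 + c^3*k/3 + sqrt(2)*c^2/2


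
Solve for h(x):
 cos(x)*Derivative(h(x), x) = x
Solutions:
 h(x) = C1 + Integral(x/cos(x), x)


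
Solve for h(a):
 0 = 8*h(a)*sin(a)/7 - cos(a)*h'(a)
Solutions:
 h(a) = C1/cos(a)^(8/7)


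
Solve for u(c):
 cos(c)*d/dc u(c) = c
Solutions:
 u(c) = C1 + Integral(c/cos(c), c)


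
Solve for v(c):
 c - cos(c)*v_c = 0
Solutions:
 v(c) = C1 + Integral(c/cos(c), c)


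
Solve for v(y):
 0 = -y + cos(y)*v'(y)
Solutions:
 v(y) = C1 + Integral(y/cos(y), y)


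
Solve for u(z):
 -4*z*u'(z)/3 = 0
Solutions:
 u(z) = C1


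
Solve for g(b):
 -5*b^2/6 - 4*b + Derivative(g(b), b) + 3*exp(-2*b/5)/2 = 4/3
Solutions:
 g(b) = C1 + 5*b^3/18 + 2*b^2 + 4*b/3 + 15*exp(-2*b/5)/4


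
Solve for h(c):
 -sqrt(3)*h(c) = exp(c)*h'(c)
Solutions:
 h(c) = C1*exp(sqrt(3)*exp(-c))


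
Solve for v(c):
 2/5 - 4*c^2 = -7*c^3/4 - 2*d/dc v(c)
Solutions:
 v(c) = C1 - 7*c^4/32 + 2*c^3/3 - c/5


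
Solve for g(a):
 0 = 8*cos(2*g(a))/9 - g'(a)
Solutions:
 -8*a/9 - log(sin(2*g(a)) - 1)/4 + log(sin(2*g(a)) + 1)/4 = C1


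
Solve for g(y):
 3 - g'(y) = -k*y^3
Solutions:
 g(y) = C1 + k*y^4/4 + 3*y


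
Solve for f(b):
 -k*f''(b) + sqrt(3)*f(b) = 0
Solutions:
 f(b) = C1*exp(-3^(1/4)*b*sqrt(1/k)) + C2*exp(3^(1/4)*b*sqrt(1/k))


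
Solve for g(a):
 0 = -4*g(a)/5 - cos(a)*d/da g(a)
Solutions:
 g(a) = C1*(sin(a) - 1)^(2/5)/(sin(a) + 1)^(2/5)


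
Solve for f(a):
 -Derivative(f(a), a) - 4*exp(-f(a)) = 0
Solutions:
 f(a) = log(C1 - 4*a)


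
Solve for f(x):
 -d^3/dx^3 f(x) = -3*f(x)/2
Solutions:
 f(x) = C3*exp(2^(2/3)*3^(1/3)*x/2) + (C1*sin(2^(2/3)*3^(5/6)*x/4) + C2*cos(2^(2/3)*3^(5/6)*x/4))*exp(-2^(2/3)*3^(1/3)*x/4)


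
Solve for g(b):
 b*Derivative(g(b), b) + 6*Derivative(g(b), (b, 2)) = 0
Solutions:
 g(b) = C1 + C2*erf(sqrt(3)*b/6)


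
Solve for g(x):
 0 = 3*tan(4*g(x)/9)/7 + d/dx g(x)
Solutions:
 g(x) = -9*asin(C1*exp(-4*x/21))/4 + 9*pi/4
 g(x) = 9*asin(C1*exp(-4*x/21))/4


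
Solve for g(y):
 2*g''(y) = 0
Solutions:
 g(y) = C1 + C2*y


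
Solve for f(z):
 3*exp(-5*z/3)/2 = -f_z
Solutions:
 f(z) = C1 + 9*exp(-5*z/3)/10


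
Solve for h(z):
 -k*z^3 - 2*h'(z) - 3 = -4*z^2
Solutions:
 h(z) = C1 - k*z^4/8 + 2*z^3/3 - 3*z/2


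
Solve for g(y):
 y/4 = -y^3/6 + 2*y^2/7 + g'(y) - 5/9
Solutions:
 g(y) = C1 + y^4/24 - 2*y^3/21 + y^2/8 + 5*y/9


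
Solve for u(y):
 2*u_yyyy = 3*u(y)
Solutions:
 u(y) = C1*exp(-2^(3/4)*3^(1/4)*y/2) + C2*exp(2^(3/4)*3^(1/4)*y/2) + C3*sin(2^(3/4)*3^(1/4)*y/2) + C4*cos(2^(3/4)*3^(1/4)*y/2)


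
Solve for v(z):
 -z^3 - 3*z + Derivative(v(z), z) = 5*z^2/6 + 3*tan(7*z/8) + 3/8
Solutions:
 v(z) = C1 + z^4/4 + 5*z^3/18 + 3*z^2/2 + 3*z/8 - 24*log(cos(7*z/8))/7


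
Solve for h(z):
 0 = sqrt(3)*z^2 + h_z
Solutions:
 h(z) = C1 - sqrt(3)*z^3/3


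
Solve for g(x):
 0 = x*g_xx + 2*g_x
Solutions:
 g(x) = C1 + C2/x


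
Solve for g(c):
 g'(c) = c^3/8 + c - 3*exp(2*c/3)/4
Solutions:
 g(c) = C1 + c^4/32 + c^2/2 - 9*exp(2*c/3)/8


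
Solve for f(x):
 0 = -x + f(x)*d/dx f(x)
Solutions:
 f(x) = -sqrt(C1 + x^2)
 f(x) = sqrt(C1 + x^2)


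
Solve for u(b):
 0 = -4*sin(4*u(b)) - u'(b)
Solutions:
 u(b) = -acos((-C1 - exp(32*b))/(C1 - exp(32*b)))/4 + pi/2
 u(b) = acos((-C1 - exp(32*b))/(C1 - exp(32*b)))/4


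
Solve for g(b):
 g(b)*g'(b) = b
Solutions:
 g(b) = -sqrt(C1 + b^2)
 g(b) = sqrt(C1 + b^2)


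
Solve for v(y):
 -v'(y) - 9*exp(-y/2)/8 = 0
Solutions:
 v(y) = C1 + 9*exp(-y/2)/4


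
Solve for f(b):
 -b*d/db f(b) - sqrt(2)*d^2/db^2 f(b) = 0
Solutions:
 f(b) = C1 + C2*erf(2^(1/4)*b/2)


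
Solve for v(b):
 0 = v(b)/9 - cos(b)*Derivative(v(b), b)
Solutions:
 v(b) = C1*(sin(b) + 1)^(1/18)/(sin(b) - 1)^(1/18)


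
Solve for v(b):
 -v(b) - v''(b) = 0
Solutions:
 v(b) = C1*sin(b) + C2*cos(b)


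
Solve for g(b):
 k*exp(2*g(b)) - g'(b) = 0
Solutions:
 g(b) = log(-sqrt(-1/(C1 + b*k))) - log(2)/2
 g(b) = log(-1/(C1 + b*k))/2 - log(2)/2


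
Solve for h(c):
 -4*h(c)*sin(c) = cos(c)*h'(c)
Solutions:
 h(c) = C1*cos(c)^4


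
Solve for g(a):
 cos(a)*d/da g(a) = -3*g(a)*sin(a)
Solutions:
 g(a) = C1*cos(a)^3


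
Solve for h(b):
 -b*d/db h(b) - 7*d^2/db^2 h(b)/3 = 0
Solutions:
 h(b) = C1 + C2*erf(sqrt(42)*b/14)


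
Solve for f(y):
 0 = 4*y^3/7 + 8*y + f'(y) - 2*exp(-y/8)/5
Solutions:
 f(y) = C1 - y^4/7 - 4*y^2 - 16*exp(-y/8)/5


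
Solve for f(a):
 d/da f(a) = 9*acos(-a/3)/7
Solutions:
 f(a) = C1 + 9*a*acos(-a/3)/7 + 9*sqrt(9 - a^2)/7


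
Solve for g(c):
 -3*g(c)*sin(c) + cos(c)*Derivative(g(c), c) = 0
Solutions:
 g(c) = C1/cos(c)^3


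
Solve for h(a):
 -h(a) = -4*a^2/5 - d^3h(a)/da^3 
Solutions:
 h(a) = C3*exp(a) + 4*a^2/5 + (C1*sin(sqrt(3)*a/2) + C2*cos(sqrt(3)*a/2))*exp(-a/2)


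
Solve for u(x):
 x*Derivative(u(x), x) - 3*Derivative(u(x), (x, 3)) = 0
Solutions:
 u(x) = C1 + Integral(C2*airyai(3^(2/3)*x/3) + C3*airybi(3^(2/3)*x/3), x)


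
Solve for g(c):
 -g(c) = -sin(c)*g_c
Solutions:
 g(c) = C1*sqrt(cos(c) - 1)/sqrt(cos(c) + 1)


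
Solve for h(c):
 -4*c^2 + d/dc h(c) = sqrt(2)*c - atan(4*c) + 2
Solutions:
 h(c) = C1 + 4*c^3/3 + sqrt(2)*c^2/2 - c*atan(4*c) + 2*c + log(16*c^2 + 1)/8


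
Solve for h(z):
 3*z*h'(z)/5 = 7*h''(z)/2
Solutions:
 h(z) = C1 + C2*erfi(sqrt(105)*z/35)


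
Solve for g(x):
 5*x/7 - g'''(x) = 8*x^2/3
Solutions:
 g(x) = C1 + C2*x + C3*x^2 - 2*x^5/45 + 5*x^4/168


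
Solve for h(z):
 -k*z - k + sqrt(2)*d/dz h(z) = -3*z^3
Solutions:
 h(z) = C1 + sqrt(2)*k*z^2/4 + sqrt(2)*k*z/2 - 3*sqrt(2)*z^4/8


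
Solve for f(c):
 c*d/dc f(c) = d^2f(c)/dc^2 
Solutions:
 f(c) = C1 + C2*erfi(sqrt(2)*c/2)


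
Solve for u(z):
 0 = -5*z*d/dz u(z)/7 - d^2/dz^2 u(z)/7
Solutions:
 u(z) = C1 + C2*erf(sqrt(10)*z/2)


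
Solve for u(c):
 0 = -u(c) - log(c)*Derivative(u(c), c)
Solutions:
 u(c) = C1*exp(-li(c))


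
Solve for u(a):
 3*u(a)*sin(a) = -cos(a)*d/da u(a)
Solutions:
 u(a) = C1*cos(a)^3


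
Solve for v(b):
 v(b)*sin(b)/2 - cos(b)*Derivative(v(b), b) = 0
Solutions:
 v(b) = C1/sqrt(cos(b))


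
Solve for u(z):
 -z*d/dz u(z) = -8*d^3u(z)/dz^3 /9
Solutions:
 u(z) = C1 + Integral(C2*airyai(3^(2/3)*z/2) + C3*airybi(3^(2/3)*z/2), z)


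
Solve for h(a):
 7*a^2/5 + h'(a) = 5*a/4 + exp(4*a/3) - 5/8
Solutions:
 h(a) = C1 - 7*a^3/15 + 5*a^2/8 - 5*a/8 + 3*exp(4*a/3)/4


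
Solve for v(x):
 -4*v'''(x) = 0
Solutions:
 v(x) = C1 + C2*x + C3*x^2


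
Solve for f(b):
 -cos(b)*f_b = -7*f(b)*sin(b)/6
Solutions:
 f(b) = C1/cos(b)^(7/6)


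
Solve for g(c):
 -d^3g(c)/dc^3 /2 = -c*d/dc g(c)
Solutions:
 g(c) = C1 + Integral(C2*airyai(2^(1/3)*c) + C3*airybi(2^(1/3)*c), c)


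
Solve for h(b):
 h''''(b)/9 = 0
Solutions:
 h(b) = C1 + C2*b + C3*b^2 + C4*b^3


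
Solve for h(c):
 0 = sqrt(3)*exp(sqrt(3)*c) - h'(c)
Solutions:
 h(c) = C1 + exp(sqrt(3)*c)


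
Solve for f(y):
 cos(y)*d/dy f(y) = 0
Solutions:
 f(y) = C1


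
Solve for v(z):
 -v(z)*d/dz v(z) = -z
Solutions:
 v(z) = -sqrt(C1 + z^2)
 v(z) = sqrt(C1 + z^2)


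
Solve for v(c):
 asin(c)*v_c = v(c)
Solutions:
 v(c) = C1*exp(Integral(1/asin(c), c))


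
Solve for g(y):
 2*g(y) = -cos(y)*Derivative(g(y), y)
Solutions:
 g(y) = C1*(sin(y) - 1)/(sin(y) + 1)


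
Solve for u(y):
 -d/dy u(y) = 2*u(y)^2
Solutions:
 u(y) = 1/(C1 + 2*y)


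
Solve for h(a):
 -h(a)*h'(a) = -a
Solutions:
 h(a) = -sqrt(C1 + a^2)
 h(a) = sqrt(C1 + a^2)


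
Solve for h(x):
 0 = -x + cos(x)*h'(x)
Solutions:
 h(x) = C1 + Integral(x/cos(x), x)


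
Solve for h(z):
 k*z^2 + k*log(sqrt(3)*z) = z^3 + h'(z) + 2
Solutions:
 h(z) = C1 + k*z^3/3 + k*z*log(z) - k*z + k*z*log(3)/2 - z^4/4 - 2*z


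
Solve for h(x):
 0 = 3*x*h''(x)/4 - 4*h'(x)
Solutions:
 h(x) = C1 + C2*x^(19/3)


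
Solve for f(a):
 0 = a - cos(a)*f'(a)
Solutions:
 f(a) = C1 + Integral(a/cos(a), a)


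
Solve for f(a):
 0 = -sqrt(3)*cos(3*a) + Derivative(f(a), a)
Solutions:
 f(a) = C1 + sqrt(3)*sin(3*a)/3


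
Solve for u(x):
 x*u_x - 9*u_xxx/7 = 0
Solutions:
 u(x) = C1 + Integral(C2*airyai(21^(1/3)*x/3) + C3*airybi(21^(1/3)*x/3), x)


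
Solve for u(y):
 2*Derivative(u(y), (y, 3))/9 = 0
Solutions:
 u(y) = C1 + C2*y + C3*y^2


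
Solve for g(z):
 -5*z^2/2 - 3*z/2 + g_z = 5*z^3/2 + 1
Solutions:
 g(z) = C1 + 5*z^4/8 + 5*z^3/6 + 3*z^2/4 + z


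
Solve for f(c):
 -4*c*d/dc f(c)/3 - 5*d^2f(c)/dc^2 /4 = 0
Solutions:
 f(c) = C1 + C2*erf(2*sqrt(30)*c/15)


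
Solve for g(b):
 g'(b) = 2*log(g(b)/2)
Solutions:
 Integral(1/(-log(_y) + log(2)), (_y, g(b)))/2 = C1 - b


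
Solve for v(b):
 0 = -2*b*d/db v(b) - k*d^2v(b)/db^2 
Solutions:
 v(b) = C1 + C2*sqrt(k)*erf(b*sqrt(1/k))


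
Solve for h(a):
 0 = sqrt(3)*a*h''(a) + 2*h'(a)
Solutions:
 h(a) = C1 + C2*a^(1 - 2*sqrt(3)/3)


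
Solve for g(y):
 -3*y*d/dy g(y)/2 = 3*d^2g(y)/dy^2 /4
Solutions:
 g(y) = C1 + C2*erf(y)


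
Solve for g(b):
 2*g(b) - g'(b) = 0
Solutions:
 g(b) = C1*exp(2*b)


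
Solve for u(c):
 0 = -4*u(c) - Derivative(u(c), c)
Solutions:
 u(c) = C1*exp(-4*c)


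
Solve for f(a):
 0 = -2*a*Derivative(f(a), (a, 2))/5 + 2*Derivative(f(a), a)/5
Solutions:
 f(a) = C1 + C2*a^2


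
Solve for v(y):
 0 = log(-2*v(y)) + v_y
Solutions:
 Integral(1/(log(-_y) + log(2)), (_y, v(y))) = C1 - y


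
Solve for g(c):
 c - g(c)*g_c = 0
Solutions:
 g(c) = -sqrt(C1 + c^2)
 g(c) = sqrt(C1 + c^2)


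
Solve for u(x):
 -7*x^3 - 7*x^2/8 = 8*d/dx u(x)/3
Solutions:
 u(x) = C1 - 21*x^4/32 - 7*x^3/64


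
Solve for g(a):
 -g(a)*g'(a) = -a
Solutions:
 g(a) = -sqrt(C1 + a^2)
 g(a) = sqrt(C1 + a^2)


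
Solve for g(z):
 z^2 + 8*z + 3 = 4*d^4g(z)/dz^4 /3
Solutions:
 g(z) = C1 + C2*z + C3*z^2 + C4*z^3 + z^6/480 + z^5/20 + 3*z^4/32


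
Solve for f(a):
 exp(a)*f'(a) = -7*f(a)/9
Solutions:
 f(a) = C1*exp(7*exp(-a)/9)


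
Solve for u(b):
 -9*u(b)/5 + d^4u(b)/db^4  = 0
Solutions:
 u(b) = C1*exp(-sqrt(3)*5^(3/4)*b/5) + C2*exp(sqrt(3)*5^(3/4)*b/5) + C3*sin(sqrt(3)*5^(3/4)*b/5) + C4*cos(sqrt(3)*5^(3/4)*b/5)


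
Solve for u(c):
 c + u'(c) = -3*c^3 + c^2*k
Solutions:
 u(c) = C1 - 3*c^4/4 + c^3*k/3 - c^2/2


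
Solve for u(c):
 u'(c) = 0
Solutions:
 u(c) = C1


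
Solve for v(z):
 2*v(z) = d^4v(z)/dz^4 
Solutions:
 v(z) = C1*exp(-2^(1/4)*z) + C2*exp(2^(1/4)*z) + C3*sin(2^(1/4)*z) + C4*cos(2^(1/4)*z)


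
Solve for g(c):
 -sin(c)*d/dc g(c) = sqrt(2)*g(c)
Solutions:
 g(c) = C1*(cos(c) + 1)^(sqrt(2)/2)/(cos(c) - 1)^(sqrt(2)/2)


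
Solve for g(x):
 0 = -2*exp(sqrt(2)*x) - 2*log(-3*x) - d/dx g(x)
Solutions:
 g(x) = C1 - 2*x*log(-x) + 2*x*(1 - log(3)) - sqrt(2)*exp(sqrt(2)*x)


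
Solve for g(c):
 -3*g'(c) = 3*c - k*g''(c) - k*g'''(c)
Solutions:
 g(c) = C1 + C2*exp(c*(-1 + sqrt(k*(k + 12))/k)/2) + C3*exp(-c*(1 + sqrt(k*(k + 12))/k)/2) - c^2/2 - c*k/3


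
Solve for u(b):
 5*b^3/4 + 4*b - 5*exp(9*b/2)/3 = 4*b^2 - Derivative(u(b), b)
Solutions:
 u(b) = C1 - 5*b^4/16 + 4*b^3/3 - 2*b^2 + 10*exp(9*b/2)/27


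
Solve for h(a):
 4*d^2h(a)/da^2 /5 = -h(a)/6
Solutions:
 h(a) = C1*sin(sqrt(30)*a/12) + C2*cos(sqrt(30)*a/12)


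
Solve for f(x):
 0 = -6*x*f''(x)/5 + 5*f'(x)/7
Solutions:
 f(x) = C1 + C2*x^(67/42)


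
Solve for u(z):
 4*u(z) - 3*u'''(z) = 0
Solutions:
 u(z) = C3*exp(6^(2/3)*z/3) + (C1*sin(2^(2/3)*3^(1/6)*z/2) + C2*cos(2^(2/3)*3^(1/6)*z/2))*exp(-6^(2/3)*z/6)


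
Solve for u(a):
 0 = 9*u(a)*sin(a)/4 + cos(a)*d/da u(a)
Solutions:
 u(a) = C1*cos(a)^(9/4)


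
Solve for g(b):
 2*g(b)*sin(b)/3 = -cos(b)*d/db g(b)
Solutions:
 g(b) = C1*cos(b)^(2/3)


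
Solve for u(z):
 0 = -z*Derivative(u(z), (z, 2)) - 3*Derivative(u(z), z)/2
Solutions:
 u(z) = C1 + C2/sqrt(z)


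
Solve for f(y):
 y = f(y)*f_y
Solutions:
 f(y) = -sqrt(C1 + y^2)
 f(y) = sqrt(C1 + y^2)


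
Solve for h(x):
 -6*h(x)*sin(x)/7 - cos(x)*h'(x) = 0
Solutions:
 h(x) = C1*cos(x)^(6/7)


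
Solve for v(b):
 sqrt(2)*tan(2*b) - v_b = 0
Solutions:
 v(b) = C1 - sqrt(2)*log(cos(2*b))/2


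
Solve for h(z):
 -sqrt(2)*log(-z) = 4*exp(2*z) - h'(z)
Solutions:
 h(z) = C1 + sqrt(2)*z*log(-z) - sqrt(2)*z + 2*exp(2*z)


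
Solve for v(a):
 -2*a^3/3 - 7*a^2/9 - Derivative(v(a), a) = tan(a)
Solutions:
 v(a) = C1 - a^4/6 - 7*a^3/27 + log(cos(a))


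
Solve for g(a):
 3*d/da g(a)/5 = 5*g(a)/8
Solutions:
 g(a) = C1*exp(25*a/24)


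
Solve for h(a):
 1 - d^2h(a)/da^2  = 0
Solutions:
 h(a) = C1 + C2*a + a^2/2


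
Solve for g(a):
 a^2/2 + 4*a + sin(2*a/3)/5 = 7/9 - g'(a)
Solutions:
 g(a) = C1 - a^3/6 - 2*a^2 + 7*a/9 + 3*cos(2*a/3)/10


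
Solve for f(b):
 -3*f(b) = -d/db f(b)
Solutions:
 f(b) = C1*exp(3*b)


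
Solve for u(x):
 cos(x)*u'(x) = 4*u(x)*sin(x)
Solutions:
 u(x) = C1/cos(x)^4


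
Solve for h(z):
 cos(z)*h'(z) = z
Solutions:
 h(z) = C1 + Integral(z/cos(z), z)


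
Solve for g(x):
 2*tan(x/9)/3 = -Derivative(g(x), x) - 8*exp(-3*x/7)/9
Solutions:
 g(x) = C1 - 3*log(tan(x/9)^2 + 1) + 56*exp(-3*x/7)/27


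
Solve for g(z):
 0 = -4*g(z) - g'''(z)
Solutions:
 g(z) = C3*exp(-2^(2/3)*z) + (C1*sin(2^(2/3)*sqrt(3)*z/2) + C2*cos(2^(2/3)*sqrt(3)*z/2))*exp(2^(2/3)*z/2)


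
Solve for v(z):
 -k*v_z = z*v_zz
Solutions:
 v(z) = C1 + z^(1 - re(k))*(C2*sin(log(z)*Abs(im(k))) + C3*cos(log(z)*im(k)))


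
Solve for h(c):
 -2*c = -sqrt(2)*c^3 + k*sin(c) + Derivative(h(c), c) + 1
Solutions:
 h(c) = C1 + sqrt(2)*c^4/4 - c^2 - c + k*cos(c)


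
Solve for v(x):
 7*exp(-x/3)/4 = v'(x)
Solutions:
 v(x) = C1 - 21*exp(-x/3)/4


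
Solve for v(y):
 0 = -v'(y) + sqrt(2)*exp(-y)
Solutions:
 v(y) = C1 - sqrt(2)*exp(-y)


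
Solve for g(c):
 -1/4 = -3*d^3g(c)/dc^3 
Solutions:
 g(c) = C1 + C2*c + C3*c^2 + c^3/72


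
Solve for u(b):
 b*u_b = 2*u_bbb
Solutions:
 u(b) = C1 + Integral(C2*airyai(2^(2/3)*b/2) + C3*airybi(2^(2/3)*b/2), b)


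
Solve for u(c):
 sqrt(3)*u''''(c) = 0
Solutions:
 u(c) = C1 + C2*c + C3*c^2 + C4*c^3


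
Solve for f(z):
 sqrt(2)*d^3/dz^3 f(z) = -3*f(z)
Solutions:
 f(z) = C3*exp(-2^(5/6)*3^(1/3)*z/2) + (C1*sin(6^(5/6)*z/4) + C2*cos(6^(5/6)*z/4))*exp(2^(5/6)*3^(1/3)*z/4)


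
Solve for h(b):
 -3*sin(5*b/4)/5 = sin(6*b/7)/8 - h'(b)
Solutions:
 h(b) = C1 - 7*cos(6*b/7)/48 - 12*cos(5*b/4)/25


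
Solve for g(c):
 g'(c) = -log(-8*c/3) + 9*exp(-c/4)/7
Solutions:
 g(c) = C1 - c*log(-c) + c*(-3*log(2) + 1 + log(3)) - 36*exp(-c/4)/7


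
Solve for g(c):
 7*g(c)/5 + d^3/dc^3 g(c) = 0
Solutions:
 g(c) = C3*exp(-5^(2/3)*7^(1/3)*c/5) + (C1*sin(sqrt(3)*5^(2/3)*7^(1/3)*c/10) + C2*cos(sqrt(3)*5^(2/3)*7^(1/3)*c/10))*exp(5^(2/3)*7^(1/3)*c/10)


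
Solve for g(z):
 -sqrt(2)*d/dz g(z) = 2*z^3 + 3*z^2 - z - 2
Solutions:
 g(z) = C1 - sqrt(2)*z^4/4 - sqrt(2)*z^3/2 + sqrt(2)*z^2/4 + sqrt(2)*z


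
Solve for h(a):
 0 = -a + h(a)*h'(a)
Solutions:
 h(a) = -sqrt(C1 + a^2)
 h(a) = sqrt(C1 + a^2)


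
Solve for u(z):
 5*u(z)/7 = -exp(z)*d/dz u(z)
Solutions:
 u(z) = C1*exp(5*exp(-z)/7)


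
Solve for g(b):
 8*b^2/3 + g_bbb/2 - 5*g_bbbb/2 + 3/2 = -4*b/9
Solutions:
 g(b) = C1 + C2*b + C3*b^2 + C4*exp(b/5) - 4*b^5/45 - 61*b^4/27 - 2467*b^3/54


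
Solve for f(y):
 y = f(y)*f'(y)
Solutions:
 f(y) = -sqrt(C1 + y^2)
 f(y) = sqrt(C1 + y^2)


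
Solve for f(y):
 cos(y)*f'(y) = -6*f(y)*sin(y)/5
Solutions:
 f(y) = C1*cos(y)^(6/5)


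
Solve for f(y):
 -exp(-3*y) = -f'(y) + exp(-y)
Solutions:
 f(y) = C1 - exp(-y) - exp(-3*y)/3


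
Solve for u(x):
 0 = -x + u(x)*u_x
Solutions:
 u(x) = -sqrt(C1 + x^2)
 u(x) = sqrt(C1 + x^2)


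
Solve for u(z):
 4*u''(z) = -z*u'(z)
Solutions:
 u(z) = C1 + C2*erf(sqrt(2)*z/4)


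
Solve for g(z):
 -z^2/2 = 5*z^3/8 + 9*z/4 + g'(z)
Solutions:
 g(z) = C1 - 5*z^4/32 - z^3/6 - 9*z^2/8


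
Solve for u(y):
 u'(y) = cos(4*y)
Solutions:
 u(y) = C1 + sin(4*y)/4


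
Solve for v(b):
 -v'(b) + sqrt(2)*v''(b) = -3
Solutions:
 v(b) = C1 + C2*exp(sqrt(2)*b/2) + 3*b


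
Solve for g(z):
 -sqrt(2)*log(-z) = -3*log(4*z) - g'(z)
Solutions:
 g(z) = C1 - z*(3 - sqrt(2))*log(z) + z*(-6*log(2) - sqrt(2) + 3 + sqrt(2)*I*pi)


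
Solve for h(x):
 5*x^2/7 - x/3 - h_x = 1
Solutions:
 h(x) = C1 + 5*x^3/21 - x^2/6 - x


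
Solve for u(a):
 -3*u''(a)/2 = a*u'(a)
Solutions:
 u(a) = C1 + C2*erf(sqrt(3)*a/3)


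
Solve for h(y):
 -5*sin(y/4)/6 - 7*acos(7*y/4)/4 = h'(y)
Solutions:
 h(y) = C1 - 7*y*acos(7*y/4)/4 + sqrt(16 - 49*y^2)/4 + 10*cos(y/4)/3


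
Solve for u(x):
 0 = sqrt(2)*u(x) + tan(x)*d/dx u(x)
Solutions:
 u(x) = C1/sin(x)^(sqrt(2))


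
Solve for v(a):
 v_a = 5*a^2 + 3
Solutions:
 v(a) = C1 + 5*a^3/3 + 3*a


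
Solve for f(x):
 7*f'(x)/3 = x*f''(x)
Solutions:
 f(x) = C1 + C2*x^(10/3)


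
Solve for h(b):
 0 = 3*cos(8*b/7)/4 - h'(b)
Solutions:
 h(b) = C1 + 21*sin(8*b/7)/32


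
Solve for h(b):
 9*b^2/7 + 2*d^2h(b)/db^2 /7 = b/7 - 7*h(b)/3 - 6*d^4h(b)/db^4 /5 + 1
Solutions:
 h(b) = -27*b^2/49 + 3*b/49 + (C1*sin(2^(3/4)*sqrt(3)*35^(1/4)*b*cos(atan(sqrt(3405)/5)/2)/6) + C2*cos(2^(3/4)*sqrt(3)*35^(1/4)*b*cos(atan(sqrt(3405)/5)/2)/6))*exp(-2^(3/4)*sqrt(3)*35^(1/4)*b*sin(atan(sqrt(3405)/5)/2)/6) + (C3*sin(2^(3/4)*sqrt(3)*35^(1/4)*b*cos(atan(sqrt(3405)/5)/2)/6) + C4*cos(2^(3/4)*sqrt(3)*35^(1/4)*b*cos(atan(sqrt(3405)/5)/2)/6))*exp(2^(3/4)*sqrt(3)*35^(1/4)*b*sin(atan(sqrt(3405)/5)/2)/6) + 1353/2401


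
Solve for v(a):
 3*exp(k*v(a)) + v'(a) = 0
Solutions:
 v(a) = Piecewise((log(1/(C1*k + 3*a*k))/k, Ne(k, 0)), (nan, True))
 v(a) = Piecewise((C1 - 3*a, Eq(k, 0)), (nan, True))


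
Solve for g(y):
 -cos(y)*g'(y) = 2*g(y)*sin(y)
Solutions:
 g(y) = C1*cos(y)^2


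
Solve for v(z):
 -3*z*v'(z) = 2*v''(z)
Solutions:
 v(z) = C1 + C2*erf(sqrt(3)*z/2)


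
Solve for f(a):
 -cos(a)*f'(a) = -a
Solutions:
 f(a) = C1 + Integral(a/cos(a), a)


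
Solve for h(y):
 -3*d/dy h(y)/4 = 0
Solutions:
 h(y) = C1


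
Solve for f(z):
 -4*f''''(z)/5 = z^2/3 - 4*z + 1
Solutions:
 f(z) = C1 + C2*z + C3*z^2 + C4*z^3 - z^6/864 + z^5/24 - 5*z^4/96


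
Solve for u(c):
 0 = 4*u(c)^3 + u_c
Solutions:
 u(c) = -sqrt(2)*sqrt(-1/(C1 - 4*c))/2
 u(c) = sqrt(2)*sqrt(-1/(C1 - 4*c))/2


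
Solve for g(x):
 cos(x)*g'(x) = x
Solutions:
 g(x) = C1 + Integral(x/cos(x), x)


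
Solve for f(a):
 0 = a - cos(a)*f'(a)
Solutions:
 f(a) = C1 + Integral(a/cos(a), a)


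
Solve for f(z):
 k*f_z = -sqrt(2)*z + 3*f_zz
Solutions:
 f(z) = C1 + C2*exp(k*z/3) - sqrt(2)*z^2/(2*k) - 3*sqrt(2)*z/k^2


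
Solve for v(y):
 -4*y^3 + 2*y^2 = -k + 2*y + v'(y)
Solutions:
 v(y) = C1 + k*y - y^4 + 2*y^3/3 - y^2


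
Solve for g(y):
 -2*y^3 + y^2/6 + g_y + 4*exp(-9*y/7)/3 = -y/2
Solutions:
 g(y) = C1 + y^4/2 - y^3/18 - y^2/4 + 28*exp(-9*y/7)/27


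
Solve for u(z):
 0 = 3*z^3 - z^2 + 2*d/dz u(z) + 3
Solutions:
 u(z) = C1 - 3*z^4/8 + z^3/6 - 3*z/2


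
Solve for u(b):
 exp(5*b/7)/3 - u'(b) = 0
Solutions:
 u(b) = C1 + 7*exp(5*b/7)/15


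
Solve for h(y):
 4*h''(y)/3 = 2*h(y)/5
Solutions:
 h(y) = C1*exp(-sqrt(30)*y/10) + C2*exp(sqrt(30)*y/10)


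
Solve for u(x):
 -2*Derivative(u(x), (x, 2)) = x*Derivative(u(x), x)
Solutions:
 u(x) = C1 + C2*erf(x/2)


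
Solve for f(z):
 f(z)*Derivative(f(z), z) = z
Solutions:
 f(z) = -sqrt(C1 + z^2)
 f(z) = sqrt(C1 + z^2)


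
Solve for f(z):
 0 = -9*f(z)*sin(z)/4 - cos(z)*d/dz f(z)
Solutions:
 f(z) = C1*cos(z)^(9/4)


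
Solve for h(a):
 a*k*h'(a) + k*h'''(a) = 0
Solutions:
 h(a) = C1 + Integral(C2*airyai(-a) + C3*airybi(-a), a)


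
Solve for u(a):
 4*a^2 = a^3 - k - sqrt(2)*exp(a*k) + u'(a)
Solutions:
 u(a) = C1 - a^4/4 + 4*a^3/3 + a*k + sqrt(2)*exp(a*k)/k


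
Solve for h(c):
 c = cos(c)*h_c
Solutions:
 h(c) = C1 + Integral(c/cos(c), c)


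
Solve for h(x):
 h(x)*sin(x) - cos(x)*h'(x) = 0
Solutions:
 h(x) = C1/cos(x)


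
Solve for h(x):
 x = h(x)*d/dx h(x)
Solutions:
 h(x) = -sqrt(C1 + x^2)
 h(x) = sqrt(C1 + x^2)


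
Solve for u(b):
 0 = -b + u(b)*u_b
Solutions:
 u(b) = -sqrt(C1 + b^2)
 u(b) = sqrt(C1 + b^2)


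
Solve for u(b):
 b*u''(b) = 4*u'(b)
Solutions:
 u(b) = C1 + C2*b^5


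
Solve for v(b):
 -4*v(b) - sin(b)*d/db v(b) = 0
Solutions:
 v(b) = C1*(cos(b)^2 + 2*cos(b) + 1)/(cos(b)^2 - 2*cos(b) + 1)
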